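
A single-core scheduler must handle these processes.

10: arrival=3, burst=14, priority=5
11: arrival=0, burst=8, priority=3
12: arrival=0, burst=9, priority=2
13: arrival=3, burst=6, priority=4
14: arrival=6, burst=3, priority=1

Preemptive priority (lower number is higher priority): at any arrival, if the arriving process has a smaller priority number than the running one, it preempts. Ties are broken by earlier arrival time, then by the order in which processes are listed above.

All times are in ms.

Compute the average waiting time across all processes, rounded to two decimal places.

Gantt: | 12 0-6 | 14 6-9 | 12 9-12 | 11 12-20 | 13 20-26 | 10 26-40 |
Completion: 10=40  11=20  12=12  13=26  14=9
Turnaround (C−A): 10=37  11=20  12=12  13=23  14=3
Waiting times: 10=23, 11=12, 12=3, 13=17, 14=0
Average waiting = (23+12+3+17+0) / 5 = 55/5 = 11.00

11.00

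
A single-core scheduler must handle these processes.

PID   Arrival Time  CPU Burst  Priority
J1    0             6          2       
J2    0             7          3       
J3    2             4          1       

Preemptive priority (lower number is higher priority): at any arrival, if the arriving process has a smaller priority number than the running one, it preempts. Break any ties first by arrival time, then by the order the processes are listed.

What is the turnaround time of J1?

Timeline: | J1 0-2 | J3 2-6 | J1 6-10 | J2 10-17 |
Completion: J1=10  J2=17  J3=6
Turnaround (C−A): J1=10  J2=17  J3=4
Turnaround(J1) = completion − arrival = 10 − 0 = 10

10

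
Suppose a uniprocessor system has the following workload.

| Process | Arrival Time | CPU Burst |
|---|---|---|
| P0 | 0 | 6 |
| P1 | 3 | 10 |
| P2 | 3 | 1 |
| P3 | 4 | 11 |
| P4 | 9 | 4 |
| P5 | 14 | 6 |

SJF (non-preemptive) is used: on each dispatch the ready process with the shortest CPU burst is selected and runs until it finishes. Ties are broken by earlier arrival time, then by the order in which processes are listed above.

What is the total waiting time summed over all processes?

Timeline: | P0 0-6 | P2 6-7 | P1 7-17 | P4 17-21 | P5 21-27 | P3 27-38 |
Completion: P0=6  P1=17  P2=7  P3=38  P4=21  P5=27
Turnaround (C−A): P0=6  P1=14  P2=4  P3=34  P4=12  P5=13
Waiting = turnaround − burst: P0=0, P1=4, P2=3, P3=23, P4=8, P5=7
Total waiting = 0 + 4 + 3 + 23 + 8 + 7 = 45

45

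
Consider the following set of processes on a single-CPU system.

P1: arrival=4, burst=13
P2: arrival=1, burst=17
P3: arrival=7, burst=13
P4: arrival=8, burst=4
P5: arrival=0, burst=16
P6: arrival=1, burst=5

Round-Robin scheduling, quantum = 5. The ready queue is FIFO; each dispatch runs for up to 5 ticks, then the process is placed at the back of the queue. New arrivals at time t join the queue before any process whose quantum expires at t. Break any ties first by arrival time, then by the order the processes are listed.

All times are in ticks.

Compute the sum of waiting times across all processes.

219

Gantt: | P5 0-5 | P2 5-10 | P6 10-15 | P1 15-20 | P5 20-25 | P3 25-30 | P4 30-34 | P2 34-39 | P1 39-44 | P5 44-49 | P3 49-54 | P2 54-59 | P1 59-62 | P5 62-63 | P3 63-66 | P2 66-68 |
Completion: P1=62  P2=68  P3=66  P4=34  P5=63  P6=15
Turnaround (C−A): P1=58  P2=67  P3=59  P4=26  P5=63  P6=14
Waiting = turnaround − burst: P1=45, P2=50, P3=46, P4=22, P5=47, P6=9
Total waiting = 45 + 50 + 46 + 22 + 47 + 9 = 219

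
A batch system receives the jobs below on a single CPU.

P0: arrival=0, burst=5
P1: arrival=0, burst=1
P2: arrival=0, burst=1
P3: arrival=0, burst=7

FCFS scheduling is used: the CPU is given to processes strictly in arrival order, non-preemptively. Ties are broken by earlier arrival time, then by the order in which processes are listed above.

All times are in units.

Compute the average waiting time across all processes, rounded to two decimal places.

Gantt: | P0 0-5 | P1 5-6 | P2 6-7 | P3 7-14 |
Completion: P0=5  P1=6  P2=7  P3=14
Turnaround (C−A): P0=5  P1=6  P2=7  P3=14
Waiting times: P0=0, P1=5, P2=6, P3=7
Average waiting = (0+5+6+7) / 4 = 18/4 = 4.50

4.50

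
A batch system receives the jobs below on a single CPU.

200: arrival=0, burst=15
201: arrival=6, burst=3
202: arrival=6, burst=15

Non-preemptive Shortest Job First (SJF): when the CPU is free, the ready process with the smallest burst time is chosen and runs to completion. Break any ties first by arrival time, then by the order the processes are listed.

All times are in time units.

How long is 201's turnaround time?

12

Schedule: | 200 0-15 | 201 15-18 | 202 18-33 |
Completion: 200=15  201=18  202=33
Turnaround(201) = completion − arrival = 18 − 6 = 12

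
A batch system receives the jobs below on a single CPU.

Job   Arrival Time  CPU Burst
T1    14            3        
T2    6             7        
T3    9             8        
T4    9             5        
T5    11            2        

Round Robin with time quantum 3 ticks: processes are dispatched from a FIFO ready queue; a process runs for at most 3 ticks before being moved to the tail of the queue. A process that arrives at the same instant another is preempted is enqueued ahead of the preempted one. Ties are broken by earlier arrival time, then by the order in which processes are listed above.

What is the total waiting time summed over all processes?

60

Timeline: | idle 0-6 | T2 6-9 | T3 9-12 | T4 12-15 | T2 15-18 | T5 18-20 | T3 20-23 | T1 23-26 | T4 26-28 | T2 28-29 | T3 29-31 |
Completion: T1=26  T2=29  T3=31  T4=28  T5=20
Waiting = turnaround − burst: T1=9, T2=16, T3=14, T4=14, T5=7
Total waiting = 9 + 16 + 14 + 14 + 7 = 60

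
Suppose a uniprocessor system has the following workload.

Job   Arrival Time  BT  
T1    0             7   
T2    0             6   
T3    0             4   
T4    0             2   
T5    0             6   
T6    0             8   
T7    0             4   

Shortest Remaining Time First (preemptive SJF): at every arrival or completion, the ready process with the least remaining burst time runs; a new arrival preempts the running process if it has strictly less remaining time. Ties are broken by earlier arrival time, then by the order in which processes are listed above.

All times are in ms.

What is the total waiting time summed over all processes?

Timeline: | T4 0-2 | T3 2-6 | T7 6-10 | T2 10-16 | T5 16-22 | T1 22-29 | T6 29-37 |
Completion: T1=29  T2=16  T3=6  T4=2  T5=22  T6=37  T7=10
Waiting = turnaround − burst: T1=22, T2=10, T3=2, T4=0, T5=16, T6=29, T7=6
Total waiting = 22 + 10 + 2 + 0 + 16 + 29 + 6 = 85

85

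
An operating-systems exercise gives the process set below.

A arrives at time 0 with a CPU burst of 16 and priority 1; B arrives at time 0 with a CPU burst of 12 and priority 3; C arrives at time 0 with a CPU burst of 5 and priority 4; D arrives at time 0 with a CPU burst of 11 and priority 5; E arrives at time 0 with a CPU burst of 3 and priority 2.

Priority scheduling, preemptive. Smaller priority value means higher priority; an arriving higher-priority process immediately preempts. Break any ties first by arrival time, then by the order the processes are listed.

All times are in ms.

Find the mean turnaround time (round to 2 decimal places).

29.80

Timeline: | A 0-16 | E 16-19 | B 19-31 | C 31-36 | D 36-47 |
Completion: A=16  B=31  C=36  D=47  E=19
Turnaround times: A=16, B=31, C=36, D=47, E=19
Average turnaround = (16+31+36+47+19) / 5 = 149/5 = 29.80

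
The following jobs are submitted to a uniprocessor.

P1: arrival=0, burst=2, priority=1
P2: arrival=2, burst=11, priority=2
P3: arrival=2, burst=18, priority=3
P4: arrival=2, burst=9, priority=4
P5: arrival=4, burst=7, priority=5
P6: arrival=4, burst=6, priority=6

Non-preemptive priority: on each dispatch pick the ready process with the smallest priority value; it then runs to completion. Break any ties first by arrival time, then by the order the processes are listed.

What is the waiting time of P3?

Timeline: | P1 0-2 | P2 2-13 | P3 13-31 | P4 31-40 | P5 40-47 | P6 47-53 |
Completion: P1=2  P2=13  P3=31  P4=40  P5=47  P6=53
Turnaround (C−A): P1=2  P2=11  P3=29  P4=38  P5=43  P6=49
Waiting(P3) = turnaround − burst = 29 − 18 = 11

11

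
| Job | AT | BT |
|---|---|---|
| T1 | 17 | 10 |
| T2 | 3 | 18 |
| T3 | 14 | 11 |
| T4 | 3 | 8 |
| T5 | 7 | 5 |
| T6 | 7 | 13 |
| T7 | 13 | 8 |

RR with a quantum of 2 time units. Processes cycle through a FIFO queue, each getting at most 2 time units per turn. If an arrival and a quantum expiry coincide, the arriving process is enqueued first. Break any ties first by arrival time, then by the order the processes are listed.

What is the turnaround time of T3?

Timeline: | idle 0-3 | T2 3-5 | T4 5-7 | T2 7-9 | T5 9-11 | T6 11-13 | T4 13-15 | T2 15-17 | T5 17-19 | T7 19-21 | T6 21-23 | T3 23-25 | T4 25-27 | T1 27-29 | T2 29-31 | T5 31-32 | T7 32-34 | T6 34-36 | T3 36-38 | T4 38-40 | T1 40-42 | T2 42-44 | T7 44-46 | T6 46-48 | T3 48-50 | T1 50-52 | T2 52-54 | T7 54-56 | T6 56-58 | T3 58-60 | T1 60-62 | T2 62-64 | T6 64-66 | T3 66-68 | T1 68-70 | T2 70-72 | T6 72-73 | T3 73-74 | T2 74-76 |
Completion: T1=70  T2=76  T3=74  T4=40  T5=32  T6=73  T7=56
Turnaround (C−A): T1=53  T2=73  T3=60  T4=37  T5=25  T6=66  T7=43
Turnaround(T3) = completion − arrival = 74 − 14 = 60

60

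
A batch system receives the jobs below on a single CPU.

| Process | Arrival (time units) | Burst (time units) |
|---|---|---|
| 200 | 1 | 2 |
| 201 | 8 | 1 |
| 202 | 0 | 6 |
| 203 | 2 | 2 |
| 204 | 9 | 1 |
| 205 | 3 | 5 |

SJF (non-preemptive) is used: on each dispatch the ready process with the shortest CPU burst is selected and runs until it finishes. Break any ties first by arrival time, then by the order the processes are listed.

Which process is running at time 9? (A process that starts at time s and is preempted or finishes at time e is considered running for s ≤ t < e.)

204

Gantt: | 202 0-6 | 200 6-8 | 201 8-9 | 204 9-10 | 203 10-12 | 205 12-17 |
Completion: 200=8  201=9  202=6  203=12  204=10  205=17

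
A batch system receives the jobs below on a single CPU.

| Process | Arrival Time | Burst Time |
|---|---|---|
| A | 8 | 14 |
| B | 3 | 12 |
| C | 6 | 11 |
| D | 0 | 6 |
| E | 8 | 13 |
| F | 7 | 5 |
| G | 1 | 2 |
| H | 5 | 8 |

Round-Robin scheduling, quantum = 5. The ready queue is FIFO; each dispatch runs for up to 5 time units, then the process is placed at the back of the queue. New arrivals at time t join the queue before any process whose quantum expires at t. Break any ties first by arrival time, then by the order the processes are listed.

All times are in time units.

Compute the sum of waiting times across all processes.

256

Schedule: | D 0-5 | G 5-7 | B 7-12 | H 12-17 | D 17-18 | C 18-23 | F 23-28 | A 28-33 | E 33-38 | B 38-43 | H 43-46 | C 46-51 | A 51-56 | E 56-61 | B 61-63 | C 63-64 | A 64-68 | E 68-71 |
Completion: A=68  B=63  C=64  D=18  E=71  F=28  G=7  H=46
Turnaround (C−A): A=60  B=60  C=58  D=18  E=63  F=21  G=6  H=41
Waiting = turnaround − burst: A=46, B=48, C=47, D=12, E=50, F=16, G=4, H=33
Total waiting = 46 + 48 + 47 + 12 + 50 + 16 + 4 + 33 = 256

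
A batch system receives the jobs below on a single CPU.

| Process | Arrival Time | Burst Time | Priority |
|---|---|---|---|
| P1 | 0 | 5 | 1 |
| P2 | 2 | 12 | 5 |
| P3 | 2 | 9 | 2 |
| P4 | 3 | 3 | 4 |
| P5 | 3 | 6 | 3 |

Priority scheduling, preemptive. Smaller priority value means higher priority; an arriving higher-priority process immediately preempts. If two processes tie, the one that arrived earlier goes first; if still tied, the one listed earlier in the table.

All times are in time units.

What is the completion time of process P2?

Schedule: | P1 0-5 | P3 5-14 | P5 14-20 | P4 20-23 | P2 23-35 |
Completion: P1=5  P2=35  P3=14  P4=23  P5=20
Turnaround (C−A): P1=5  P2=33  P3=12  P4=20  P5=17

35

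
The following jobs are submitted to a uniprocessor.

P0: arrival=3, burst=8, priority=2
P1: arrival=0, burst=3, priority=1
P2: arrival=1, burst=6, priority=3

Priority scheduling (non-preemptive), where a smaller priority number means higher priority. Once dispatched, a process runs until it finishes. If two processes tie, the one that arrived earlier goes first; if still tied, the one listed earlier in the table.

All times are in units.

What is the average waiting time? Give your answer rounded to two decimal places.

3.33

Schedule: | P1 0-3 | P0 3-11 | P2 11-17 |
Completion: P0=11  P1=3  P2=17
Waiting times: P0=0, P1=0, P2=10
Average waiting = (0+0+10) / 3 = 10/3 = 3.33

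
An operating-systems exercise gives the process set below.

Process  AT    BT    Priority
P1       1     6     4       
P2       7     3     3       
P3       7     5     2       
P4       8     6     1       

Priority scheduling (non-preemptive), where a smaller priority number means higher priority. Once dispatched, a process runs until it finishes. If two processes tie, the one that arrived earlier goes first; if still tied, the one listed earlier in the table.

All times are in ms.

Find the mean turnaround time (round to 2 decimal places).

Timeline: | idle 0-1 | P1 1-7 | P3 7-12 | P4 12-18 | P2 18-21 |
Completion: P1=7  P2=21  P3=12  P4=18
Turnaround (C−A): P1=6  P2=14  P3=5  P4=10
Turnaround times: P1=6, P2=14, P3=5, P4=10
Average turnaround = (6+14+5+10) / 4 = 35/4 = 8.75

8.75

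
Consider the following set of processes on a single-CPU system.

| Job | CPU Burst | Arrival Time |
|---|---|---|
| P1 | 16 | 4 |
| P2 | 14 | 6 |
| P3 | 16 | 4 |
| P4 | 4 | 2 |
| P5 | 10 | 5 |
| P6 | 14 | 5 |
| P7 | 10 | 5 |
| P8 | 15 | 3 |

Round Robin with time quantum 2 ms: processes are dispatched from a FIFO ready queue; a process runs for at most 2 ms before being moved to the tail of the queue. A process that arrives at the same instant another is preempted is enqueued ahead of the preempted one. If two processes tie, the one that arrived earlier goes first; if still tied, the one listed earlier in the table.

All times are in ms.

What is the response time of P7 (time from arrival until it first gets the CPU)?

Timeline: | idle 0-2 | P4 2-4 | P8 4-6 | P1 6-8 | P3 8-10 | P4 10-12 | P5 12-14 | P6 14-16 | P7 16-18 | P2 18-20 | P8 20-22 | P1 22-24 | P3 24-26 | P5 26-28 | P6 28-30 | P7 30-32 | P2 32-34 | P8 34-36 | P1 36-38 | P3 38-40 | P5 40-42 | P6 42-44 | P7 44-46 | P2 46-48 | P8 48-50 | P1 50-52 | P3 52-54 | P5 54-56 | P6 56-58 | P7 58-60 | P2 60-62 | P8 62-64 | P1 64-66 | P3 66-68 | P5 68-70 | P6 70-72 | P7 72-74 | P2 74-76 | P8 76-78 | P1 78-80 | P3 80-82 | P6 82-84 | P2 84-86 | P8 86-88 | P1 88-90 | P3 90-92 | P6 92-94 | P2 94-96 | P8 96-97 | P1 97-99 | P3 99-101 |
Completion: P1=99  P2=96  P3=101  P4=12  P5=70  P6=94  P7=74  P8=97
Turnaround (C−A): P1=95  P2=90  P3=97  P4=10  P5=65  P6=89  P7=69  P8=94
Response(P7) = first start − arrival = 16 − 5 = 11

11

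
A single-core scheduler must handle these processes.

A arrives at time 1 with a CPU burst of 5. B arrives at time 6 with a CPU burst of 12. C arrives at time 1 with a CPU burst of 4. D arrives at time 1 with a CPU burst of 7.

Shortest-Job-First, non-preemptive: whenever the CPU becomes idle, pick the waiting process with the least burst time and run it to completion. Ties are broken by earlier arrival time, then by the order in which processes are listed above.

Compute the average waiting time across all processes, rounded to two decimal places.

6.00

Gantt: | idle 0-1 | C 1-5 | A 5-10 | D 10-17 | B 17-29 |
Completion: A=10  B=29  C=5  D=17
Turnaround (C−A): A=9  B=23  C=4  D=16
Waiting times: A=4, B=11, C=0, D=9
Average waiting = (4+11+0+9) / 4 = 24/4 = 6.00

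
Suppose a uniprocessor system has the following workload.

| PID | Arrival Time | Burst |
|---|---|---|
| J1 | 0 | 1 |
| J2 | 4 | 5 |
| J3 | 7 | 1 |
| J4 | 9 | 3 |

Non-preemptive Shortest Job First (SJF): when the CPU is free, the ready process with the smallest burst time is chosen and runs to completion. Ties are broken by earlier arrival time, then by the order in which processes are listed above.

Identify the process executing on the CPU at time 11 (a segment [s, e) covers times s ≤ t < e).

Gantt: | J1 0-1 | idle 1-4 | J2 4-9 | J3 9-10 | J4 10-13 |
Completion: J1=1  J2=9  J3=10  J4=13
Turnaround (C−A): J1=1  J2=5  J3=3  J4=4

J4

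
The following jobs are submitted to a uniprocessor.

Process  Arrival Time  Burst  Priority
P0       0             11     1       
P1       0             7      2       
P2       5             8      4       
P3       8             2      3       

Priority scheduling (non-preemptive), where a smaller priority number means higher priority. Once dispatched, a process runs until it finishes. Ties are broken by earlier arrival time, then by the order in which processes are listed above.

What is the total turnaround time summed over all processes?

64

Schedule: | P0 0-11 | P1 11-18 | P3 18-20 | P2 20-28 |
Completion: P0=11  P1=18  P2=28  P3=20
Turnaround (C−A): P0=11  P1=18  P2=23  P3=12
Turnaround = completion − arrival: P0=11, P1=18, P2=23, P3=12
Total turnaround = 11 + 18 + 23 + 12 = 64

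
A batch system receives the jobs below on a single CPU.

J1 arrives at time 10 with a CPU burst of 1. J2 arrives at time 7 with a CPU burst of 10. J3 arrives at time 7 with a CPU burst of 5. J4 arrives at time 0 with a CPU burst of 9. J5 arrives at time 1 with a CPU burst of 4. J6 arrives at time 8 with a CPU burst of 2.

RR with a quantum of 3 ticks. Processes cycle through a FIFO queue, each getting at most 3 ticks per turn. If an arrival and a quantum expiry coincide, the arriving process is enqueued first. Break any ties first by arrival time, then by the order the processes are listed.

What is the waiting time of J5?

Schedule: | J4 0-3 | J5 3-6 | J4 6-9 | J5 9-10 | J2 10-13 | J3 13-16 | J6 16-18 | J4 18-21 | J1 21-22 | J2 22-25 | J3 25-27 | J2 27-31 |
Completion: J1=22  J2=31  J3=27  J4=21  J5=10  J6=18
Turnaround (C−A): J1=12  J2=24  J3=20  J4=21  J5=9  J6=10
Waiting(J5) = turnaround − burst = 9 − 4 = 5

5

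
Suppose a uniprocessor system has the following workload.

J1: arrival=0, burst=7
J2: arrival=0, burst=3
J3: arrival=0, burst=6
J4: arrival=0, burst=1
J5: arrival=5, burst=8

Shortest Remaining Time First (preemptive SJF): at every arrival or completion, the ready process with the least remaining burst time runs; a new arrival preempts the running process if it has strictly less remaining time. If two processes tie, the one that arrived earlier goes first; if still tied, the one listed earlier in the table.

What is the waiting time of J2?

1

Gantt: | J4 0-1 | J2 1-4 | J3 4-10 | J1 10-17 | J5 17-25 |
Completion: J1=17  J2=4  J3=10  J4=1  J5=25
Waiting(J2) = turnaround − burst = 4 − 3 = 1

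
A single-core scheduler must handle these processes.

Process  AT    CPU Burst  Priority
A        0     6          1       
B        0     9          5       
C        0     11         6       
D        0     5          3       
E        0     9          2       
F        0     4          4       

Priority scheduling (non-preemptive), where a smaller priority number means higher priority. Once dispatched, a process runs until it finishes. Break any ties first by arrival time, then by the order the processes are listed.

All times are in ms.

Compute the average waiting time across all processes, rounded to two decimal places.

16.33

Schedule: | A 0-6 | E 6-15 | D 15-20 | F 20-24 | B 24-33 | C 33-44 |
Completion: A=6  B=33  C=44  D=20  E=15  F=24
Waiting times: A=0, B=24, C=33, D=15, E=6, F=20
Average waiting = (0+24+33+15+6+20) / 6 = 98/6 = 16.33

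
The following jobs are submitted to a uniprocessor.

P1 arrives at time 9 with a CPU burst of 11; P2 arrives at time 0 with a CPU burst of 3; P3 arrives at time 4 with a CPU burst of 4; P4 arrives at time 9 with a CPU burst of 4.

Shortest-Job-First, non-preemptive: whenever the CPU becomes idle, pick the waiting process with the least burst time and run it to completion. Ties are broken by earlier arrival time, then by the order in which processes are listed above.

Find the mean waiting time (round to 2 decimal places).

Gantt: | P2 0-3 | idle 3-4 | P3 4-8 | idle 8-9 | P4 9-13 | P1 13-24 |
Completion: P1=24  P2=3  P3=8  P4=13
Turnaround (C−A): P1=15  P2=3  P3=4  P4=4
Waiting times: P1=4, P2=0, P3=0, P4=0
Average waiting = (4+0+0+0) / 4 = 4/4 = 1.00

1.00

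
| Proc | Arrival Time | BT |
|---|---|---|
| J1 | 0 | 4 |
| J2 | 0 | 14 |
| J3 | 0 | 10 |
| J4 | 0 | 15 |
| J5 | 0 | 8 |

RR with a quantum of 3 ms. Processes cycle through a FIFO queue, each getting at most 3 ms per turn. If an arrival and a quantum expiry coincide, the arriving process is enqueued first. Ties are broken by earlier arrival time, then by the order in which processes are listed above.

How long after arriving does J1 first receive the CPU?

0

Schedule: | J1 0-3 | J2 3-6 | J3 6-9 | J4 9-12 | J5 12-15 | J1 15-16 | J2 16-19 | J3 19-22 | J4 22-25 | J5 25-28 | J2 28-31 | J3 31-34 | J4 34-37 | J5 37-39 | J2 39-42 | J3 42-43 | J4 43-46 | J2 46-48 | J4 48-51 |
Completion: J1=16  J2=48  J3=43  J4=51  J5=39
Turnaround (C−A): J1=16  J2=48  J3=43  J4=51  J5=39
Response(J1) = first start − arrival = 0 − 0 = 0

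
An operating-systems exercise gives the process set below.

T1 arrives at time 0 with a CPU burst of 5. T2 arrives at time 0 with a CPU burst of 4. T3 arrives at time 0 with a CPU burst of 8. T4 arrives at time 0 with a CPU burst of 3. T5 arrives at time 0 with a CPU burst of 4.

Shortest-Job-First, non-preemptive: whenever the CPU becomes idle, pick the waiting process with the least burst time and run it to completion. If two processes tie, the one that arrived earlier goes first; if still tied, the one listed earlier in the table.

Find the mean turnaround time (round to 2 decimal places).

Gantt: | T4 0-3 | T2 3-7 | T5 7-11 | T1 11-16 | T3 16-24 |
Completion: T1=16  T2=7  T3=24  T4=3  T5=11
Turnaround times: T1=16, T2=7, T3=24, T4=3, T5=11
Average turnaround = (16+7+24+3+11) / 5 = 61/5 = 12.20

12.20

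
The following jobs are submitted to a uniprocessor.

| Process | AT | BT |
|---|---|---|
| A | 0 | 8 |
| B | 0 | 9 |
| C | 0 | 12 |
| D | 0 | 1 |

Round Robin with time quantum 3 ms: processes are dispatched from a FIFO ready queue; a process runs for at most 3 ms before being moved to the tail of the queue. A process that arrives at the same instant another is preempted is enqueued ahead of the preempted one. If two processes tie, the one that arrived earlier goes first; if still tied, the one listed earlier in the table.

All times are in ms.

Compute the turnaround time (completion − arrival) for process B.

24

Gantt: | A 0-3 | B 3-6 | C 6-9 | D 9-10 | A 10-13 | B 13-16 | C 16-19 | A 19-21 | B 21-24 | C 24-30 |
Completion: A=21  B=24  C=30  D=10
Turnaround (C−A): A=21  B=24  C=30  D=10
Turnaround(B) = completion − arrival = 24 − 0 = 24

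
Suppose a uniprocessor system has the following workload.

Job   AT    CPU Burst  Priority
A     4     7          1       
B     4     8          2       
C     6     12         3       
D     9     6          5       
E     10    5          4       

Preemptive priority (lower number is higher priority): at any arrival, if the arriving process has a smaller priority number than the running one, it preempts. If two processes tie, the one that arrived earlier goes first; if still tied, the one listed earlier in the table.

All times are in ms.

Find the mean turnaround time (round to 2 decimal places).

Gantt: | idle 0-4 | A 4-11 | B 11-19 | C 19-31 | E 31-36 | D 36-42 |
Completion: A=11  B=19  C=31  D=42  E=36
Turnaround times: A=7, B=15, C=25, D=33, E=26
Average turnaround = (7+15+25+33+26) / 5 = 106/5 = 21.20

21.20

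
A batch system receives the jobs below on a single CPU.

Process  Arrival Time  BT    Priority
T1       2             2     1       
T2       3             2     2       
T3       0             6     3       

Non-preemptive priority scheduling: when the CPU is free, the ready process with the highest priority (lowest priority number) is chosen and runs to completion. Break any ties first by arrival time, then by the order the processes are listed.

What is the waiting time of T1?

Schedule: | T3 0-6 | T1 6-8 | T2 8-10 |
Completion: T1=8  T2=10  T3=6
Waiting(T1) = turnaround − burst = 6 − 2 = 4

4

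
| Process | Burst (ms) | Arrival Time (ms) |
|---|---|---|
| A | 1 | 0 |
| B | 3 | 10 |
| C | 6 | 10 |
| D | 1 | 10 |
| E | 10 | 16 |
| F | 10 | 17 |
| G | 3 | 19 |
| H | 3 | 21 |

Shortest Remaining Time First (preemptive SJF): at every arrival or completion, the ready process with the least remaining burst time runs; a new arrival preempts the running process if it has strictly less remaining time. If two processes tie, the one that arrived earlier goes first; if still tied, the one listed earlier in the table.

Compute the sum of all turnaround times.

74

Schedule: | A 0-1 | idle 1-10 | D 10-11 | B 11-14 | C 14-20 | G 20-23 | H 23-26 | E 26-36 | F 36-46 |
Completion: A=1  B=14  C=20  D=11  E=36  F=46  G=23  H=26
Turnaround = completion − arrival: A=1, B=4, C=10, D=1, E=20, F=29, G=4, H=5
Total turnaround = 1 + 4 + 10 + 1 + 20 + 29 + 4 + 5 = 74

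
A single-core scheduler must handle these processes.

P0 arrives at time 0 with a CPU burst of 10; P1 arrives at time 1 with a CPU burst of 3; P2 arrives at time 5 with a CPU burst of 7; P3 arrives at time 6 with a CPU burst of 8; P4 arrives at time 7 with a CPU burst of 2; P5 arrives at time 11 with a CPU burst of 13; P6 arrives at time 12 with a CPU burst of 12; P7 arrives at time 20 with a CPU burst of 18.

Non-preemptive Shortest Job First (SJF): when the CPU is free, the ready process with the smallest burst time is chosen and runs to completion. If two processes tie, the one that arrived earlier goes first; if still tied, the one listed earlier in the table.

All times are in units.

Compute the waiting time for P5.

31

Gantt: | P0 0-10 | P4 10-12 | P1 12-15 | P2 15-22 | P3 22-30 | P6 30-42 | P5 42-55 | P7 55-73 |
Completion: P0=10  P1=15  P2=22  P3=30  P4=12  P5=55  P6=42  P7=73
Turnaround (C−A): P0=10  P1=14  P2=17  P3=24  P4=5  P5=44  P6=30  P7=53
Waiting(P5) = turnaround − burst = 44 − 13 = 31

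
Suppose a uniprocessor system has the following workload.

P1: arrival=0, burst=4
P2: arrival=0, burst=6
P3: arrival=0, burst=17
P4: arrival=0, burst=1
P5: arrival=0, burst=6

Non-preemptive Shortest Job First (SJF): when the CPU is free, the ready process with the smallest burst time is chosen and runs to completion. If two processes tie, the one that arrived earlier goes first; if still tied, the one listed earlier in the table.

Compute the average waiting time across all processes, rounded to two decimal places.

6.80

Gantt: | P4 0-1 | P1 1-5 | P2 5-11 | P5 11-17 | P3 17-34 |
Completion: P1=5  P2=11  P3=34  P4=1  P5=17
Turnaround (C−A): P1=5  P2=11  P3=34  P4=1  P5=17
Waiting times: P1=1, P2=5, P3=17, P4=0, P5=11
Average waiting = (1+5+17+0+11) / 5 = 34/5 = 6.80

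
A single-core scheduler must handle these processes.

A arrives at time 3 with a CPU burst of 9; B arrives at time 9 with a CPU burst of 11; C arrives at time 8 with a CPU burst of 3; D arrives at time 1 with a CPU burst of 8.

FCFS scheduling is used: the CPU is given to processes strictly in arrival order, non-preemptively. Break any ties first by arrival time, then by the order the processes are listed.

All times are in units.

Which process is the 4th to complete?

Schedule: | idle 0-1 | D 1-9 | A 9-18 | C 18-21 | B 21-32 |
Completion: A=18  B=32  C=21  D=9
Turnaround (C−A): A=15  B=23  C=13  D=8
Finish order: D → A → C → B

B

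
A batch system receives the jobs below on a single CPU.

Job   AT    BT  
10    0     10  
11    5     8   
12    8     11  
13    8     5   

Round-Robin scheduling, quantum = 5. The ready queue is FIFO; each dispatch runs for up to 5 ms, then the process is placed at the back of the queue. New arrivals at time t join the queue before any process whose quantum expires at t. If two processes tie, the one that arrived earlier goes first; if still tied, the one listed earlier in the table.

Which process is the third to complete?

Gantt: | 10 0-5 | 11 5-10 | 10 10-15 | 12 15-20 | 13 20-25 | 11 25-28 | 12 28-34 |
Completion: 10=15  11=28  12=34  13=25
Turnaround (C−A): 10=15  11=23  12=26  13=17
Finish order: 10 → 13 → 11 → 12

11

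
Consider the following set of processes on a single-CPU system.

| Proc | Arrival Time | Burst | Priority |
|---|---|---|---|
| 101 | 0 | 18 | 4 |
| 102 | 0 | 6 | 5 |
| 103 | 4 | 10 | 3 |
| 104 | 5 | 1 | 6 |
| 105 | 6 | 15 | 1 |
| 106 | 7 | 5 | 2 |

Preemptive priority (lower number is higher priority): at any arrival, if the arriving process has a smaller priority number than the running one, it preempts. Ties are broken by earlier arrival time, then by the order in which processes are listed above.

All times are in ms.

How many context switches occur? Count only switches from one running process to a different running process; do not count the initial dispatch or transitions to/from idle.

7

Gantt: | 101 0-4 | 103 4-6 | 105 6-21 | 106 21-26 | 103 26-34 | 101 34-48 | 102 48-54 | 104 54-55 |
Completion: 101=48  102=54  103=34  104=55  105=21  106=26
Turnaround (C−A): 101=48  102=54  103=30  104=50  105=15  106=19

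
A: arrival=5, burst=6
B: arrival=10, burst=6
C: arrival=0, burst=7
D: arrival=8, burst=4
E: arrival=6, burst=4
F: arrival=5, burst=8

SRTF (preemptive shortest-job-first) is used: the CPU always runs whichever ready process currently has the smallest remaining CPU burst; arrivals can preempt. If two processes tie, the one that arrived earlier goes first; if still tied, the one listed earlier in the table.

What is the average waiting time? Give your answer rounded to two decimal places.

Timeline: | C 0-7 | E 7-11 | D 11-15 | A 15-21 | B 21-27 | F 27-35 |
Completion: A=21  B=27  C=7  D=15  E=11  F=35
Turnaround (C−A): A=16  B=17  C=7  D=7  E=5  F=30
Waiting times: A=10, B=11, C=0, D=3, E=1, F=22
Average waiting = (10+11+0+3+1+22) / 6 = 47/6 = 7.83

7.83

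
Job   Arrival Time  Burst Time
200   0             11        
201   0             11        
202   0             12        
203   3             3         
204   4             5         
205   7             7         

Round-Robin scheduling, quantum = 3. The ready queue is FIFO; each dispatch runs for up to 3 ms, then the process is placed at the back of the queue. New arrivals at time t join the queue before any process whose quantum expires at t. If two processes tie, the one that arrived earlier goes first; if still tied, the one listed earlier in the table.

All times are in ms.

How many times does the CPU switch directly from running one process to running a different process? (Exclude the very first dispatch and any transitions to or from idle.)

Timeline: | 200 0-3 | 201 3-6 | 202 6-9 | 203 9-12 | 200 12-15 | 204 15-18 | 201 18-21 | 205 21-24 | 202 24-27 | 200 27-30 | 204 30-32 | 201 32-35 | 205 35-38 | 202 38-41 | 200 41-43 | 201 43-45 | 205 45-46 | 202 46-49 |
Completion: 200=43  201=45  202=49  203=12  204=32  205=46
Turnaround (C−A): 200=43  201=45  202=49  203=9  204=28  205=39

17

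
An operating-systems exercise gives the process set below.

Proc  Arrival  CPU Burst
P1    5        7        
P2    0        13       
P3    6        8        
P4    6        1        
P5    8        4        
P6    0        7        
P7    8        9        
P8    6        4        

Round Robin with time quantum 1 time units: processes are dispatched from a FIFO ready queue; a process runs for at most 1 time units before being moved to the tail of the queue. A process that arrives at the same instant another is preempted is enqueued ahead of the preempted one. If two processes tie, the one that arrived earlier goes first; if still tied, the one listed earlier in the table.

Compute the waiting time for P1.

31

Gantt: | P2 0-1 | P6 1-2 | P2 2-3 | P6 3-4 | P2 4-5 | P6 5-6 | P1 6-7 | P2 7-8 | P3 8-9 | P4 9-10 | P8 10-11 | P6 11-12 | P1 12-13 | P5 13-14 | P7 14-15 | P2 15-16 | P3 16-17 | P8 17-18 | P6 18-19 | P1 19-20 | P5 20-21 | P7 21-22 | P2 22-23 | P3 23-24 | P8 24-25 | P6 25-26 | P1 26-27 | P5 27-28 | P7 28-29 | P2 29-30 | P3 30-31 | P8 31-32 | P6 32-33 | P1 33-34 | P5 34-35 | P7 35-36 | P2 36-37 | P3 37-38 | P1 38-39 | P7 39-40 | P2 40-41 | P3 41-42 | P1 42-43 | P7 43-44 | P2 44-45 | P3 45-46 | P7 46-47 | P2 47-48 | P3 48-49 | P7 49-50 | P2 50-51 | P7 51-52 | P2 52-53 |
Completion: P1=43  P2=53  P3=49  P4=10  P5=35  P6=33  P7=52  P8=32
Turnaround (C−A): P1=38  P2=53  P3=43  P4=4  P5=27  P6=33  P7=44  P8=26
Waiting(P1) = turnaround − burst = 38 − 7 = 31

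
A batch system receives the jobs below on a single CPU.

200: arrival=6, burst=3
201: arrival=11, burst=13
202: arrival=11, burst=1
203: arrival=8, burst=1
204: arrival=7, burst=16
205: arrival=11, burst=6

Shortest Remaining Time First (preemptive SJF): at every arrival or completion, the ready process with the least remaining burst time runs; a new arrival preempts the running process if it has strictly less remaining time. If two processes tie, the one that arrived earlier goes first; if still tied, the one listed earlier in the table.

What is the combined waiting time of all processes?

32

Gantt: | idle 0-6 | 200 6-9 | 203 9-10 | 204 10-11 | 202 11-12 | 205 12-18 | 201 18-31 | 204 31-46 |
Completion: 200=9  201=31  202=12  203=10  204=46  205=18
Waiting = turnaround − burst: 200=0, 201=7, 202=0, 203=1, 204=23, 205=1
Total waiting = 0 + 7 + 0 + 1 + 23 + 1 = 32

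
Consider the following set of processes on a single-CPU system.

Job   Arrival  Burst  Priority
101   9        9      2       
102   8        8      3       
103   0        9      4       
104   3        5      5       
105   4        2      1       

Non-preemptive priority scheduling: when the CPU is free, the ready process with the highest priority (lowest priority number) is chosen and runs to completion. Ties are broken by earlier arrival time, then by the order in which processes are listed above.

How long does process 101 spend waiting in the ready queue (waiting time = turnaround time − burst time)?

2

Gantt: | 103 0-9 | 105 9-11 | 101 11-20 | 102 20-28 | 104 28-33 |
Completion: 101=20  102=28  103=9  104=33  105=11
Turnaround (C−A): 101=11  102=20  103=9  104=30  105=7
Waiting(101) = turnaround − burst = 11 − 9 = 2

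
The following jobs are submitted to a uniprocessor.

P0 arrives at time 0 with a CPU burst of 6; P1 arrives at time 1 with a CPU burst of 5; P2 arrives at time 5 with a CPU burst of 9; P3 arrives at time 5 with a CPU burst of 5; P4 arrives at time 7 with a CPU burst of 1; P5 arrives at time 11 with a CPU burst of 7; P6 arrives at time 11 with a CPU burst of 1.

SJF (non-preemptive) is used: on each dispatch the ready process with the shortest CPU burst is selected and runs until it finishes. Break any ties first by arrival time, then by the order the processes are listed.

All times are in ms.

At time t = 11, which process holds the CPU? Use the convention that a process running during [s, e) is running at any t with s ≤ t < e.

Schedule: | P0 0-6 | P1 6-11 | P4 11-12 | P6 12-13 | P3 13-18 | P5 18-25 | P2 25-34 |
Completion: P0=6  P1=11  P2=34  P3=18  P4=12  P5=25  P6=13

P4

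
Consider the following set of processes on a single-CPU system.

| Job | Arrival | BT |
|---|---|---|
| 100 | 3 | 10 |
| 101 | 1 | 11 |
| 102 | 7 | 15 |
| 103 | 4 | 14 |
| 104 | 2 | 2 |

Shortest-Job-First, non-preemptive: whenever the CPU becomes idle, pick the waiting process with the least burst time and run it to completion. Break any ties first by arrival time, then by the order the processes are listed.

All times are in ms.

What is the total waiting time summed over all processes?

72

Gantt: | idle 0-1 | 101 1-12 | 104 12-14 | 100 14-24 | 103 24-38 | 102 38-53 |
Completion: 100=24  101=12  102=53  103=38  104=14
Waiting = turnaround − burst: 100=11, 101=0, 102=31, 103=20, 104=10
Total waiting = 11 + 0 + 31 + 20 + 10 = 72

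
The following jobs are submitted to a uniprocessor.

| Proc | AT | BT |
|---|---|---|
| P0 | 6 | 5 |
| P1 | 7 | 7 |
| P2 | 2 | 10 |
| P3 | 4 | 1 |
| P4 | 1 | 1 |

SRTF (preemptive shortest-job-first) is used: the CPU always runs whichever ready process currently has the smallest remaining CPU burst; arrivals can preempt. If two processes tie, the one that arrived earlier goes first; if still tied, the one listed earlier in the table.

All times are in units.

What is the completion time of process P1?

Schedule: | idle 0-1 | P4 1-2 | P2 2-4 | P3 4-5 | P2 5-6 | P0 6-11 | P2 11-18 | P1 18-25 |
Completion: P0=11  P1=25  P2=18  P3=5  P4=2
Turnaround (C−A): P0=5  P1=18  P2=16  P3=1  P4=1

25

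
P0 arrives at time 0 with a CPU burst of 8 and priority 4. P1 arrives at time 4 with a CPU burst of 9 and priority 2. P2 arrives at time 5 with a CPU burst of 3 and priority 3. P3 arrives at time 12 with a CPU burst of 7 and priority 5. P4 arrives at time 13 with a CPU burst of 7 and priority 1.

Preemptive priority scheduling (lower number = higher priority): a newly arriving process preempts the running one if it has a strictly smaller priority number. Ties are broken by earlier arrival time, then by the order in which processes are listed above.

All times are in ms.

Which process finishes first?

Gantt: | P0 0-4 | P1 4-13 | P4 13-20 | P2 20-23 | P0 23-27 | P3 27-34 |
Completion: P0=27  P1=13  P2=23  P3=34  P4=20
Turnaround (C−A): P0=27  P1=9  P2=18  P3=22  P4=7
Finish order: P1 → P4 → P2 → P0 → P3

P1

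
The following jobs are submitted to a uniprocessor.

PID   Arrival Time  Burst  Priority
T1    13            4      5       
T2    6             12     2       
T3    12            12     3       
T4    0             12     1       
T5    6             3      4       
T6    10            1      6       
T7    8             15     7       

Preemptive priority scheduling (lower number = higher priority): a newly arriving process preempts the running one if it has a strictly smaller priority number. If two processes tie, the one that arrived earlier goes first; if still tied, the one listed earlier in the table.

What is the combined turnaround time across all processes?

202

Gantt: | T4 0-12 | T2 12-24 | T3 24-36 | T5 36-39 | T1 39-43 | T6 43-44 | T7 44-59 |
Completion: T1=43  T2=24  T3=36  T4=12  T5=39  T6=44  T7=59
Turnaround = completion − arrival: T1=30, T2=18, T3=24, T4=12, T5=33, T6=34, T7=51
Total turnaround = 30 + 18 + 24 + 12 + 33 + 34 + 51 = 202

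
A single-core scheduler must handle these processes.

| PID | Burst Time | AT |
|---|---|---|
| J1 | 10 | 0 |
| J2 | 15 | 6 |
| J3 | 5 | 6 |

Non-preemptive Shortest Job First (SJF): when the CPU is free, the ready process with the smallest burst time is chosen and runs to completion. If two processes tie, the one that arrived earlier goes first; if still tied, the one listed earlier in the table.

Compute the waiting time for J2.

9

Schedule: | J1 0-10 | J3 10-15 | J2 15-30 |
Completion: J1=10  J2=30  J3=15
Waiting(J2) = turnaround − burst = 24 − 15 = 9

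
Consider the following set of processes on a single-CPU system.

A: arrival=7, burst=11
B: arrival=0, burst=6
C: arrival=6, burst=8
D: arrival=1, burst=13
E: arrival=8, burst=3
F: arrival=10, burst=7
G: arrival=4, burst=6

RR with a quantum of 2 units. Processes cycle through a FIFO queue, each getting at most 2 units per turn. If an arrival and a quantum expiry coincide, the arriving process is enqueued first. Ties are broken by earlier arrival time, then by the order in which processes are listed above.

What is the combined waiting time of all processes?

Schedule: | B 0-2 | D 2-4 | B 4-6 | G 6-8 | D 8-10 | C 10-12 | B 12-14 | A 14-16 | E 16-18 | G 18-20 | F 20-22 | D 22-24 | C 24-26 | A 26-28 | E 28-29 | G 29-31 | F 31-33 | D 33-35 | C 35-37 | A 37-39 | F 39-41 | D 41-43 | C 43-45 | A 45-47 | F 47-48 | D 48-50 | A 50-52 | D 52-53 | A 53-54 |
Completion: A=54  B=14  C=45  D=53  E=29  F=48  G=31
Waiting = turnaround − burst: A=36, B=8, C=31, D=39, E=18, F=31, G=21
Total waiting = 36 + 8 + 31 + 39 + 18 + 31 + 21 = 184

184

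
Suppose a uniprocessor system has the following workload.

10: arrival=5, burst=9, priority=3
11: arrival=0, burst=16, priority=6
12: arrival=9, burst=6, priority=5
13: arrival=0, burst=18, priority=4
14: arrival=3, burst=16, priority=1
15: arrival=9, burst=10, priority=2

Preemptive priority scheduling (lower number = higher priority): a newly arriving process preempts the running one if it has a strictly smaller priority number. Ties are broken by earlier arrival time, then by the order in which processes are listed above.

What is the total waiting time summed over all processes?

Schedule: | 13 0-3 | 14 3-19 | 15 19-29 | 10 29-38 | 13 38-53 | 12 53-59 | 11 59-75 |
Completion: 10=38  11=75  12=59  13=53  14=19  15=29
Turnaround (C−A): 10=33  11=75  12=50  13=53  14=16  15=20
Waiting = turnaround − burst: 10=24, 11=59, 12=44, 13=35, 14=0, 15=10
Total waiting = 24 + 59 + 44 + 35 + 0 + 10 = 172

172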